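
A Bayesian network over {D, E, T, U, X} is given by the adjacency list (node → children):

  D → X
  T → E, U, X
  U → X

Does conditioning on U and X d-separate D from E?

No

There are 2 undirected paths between D and E; checking each against the conditioning set {U, X}:
  1. D → X ← U ← T → E — X:collider[open]; U:chain[blocks]; T:fork[open] ⇒ blocked
  2. D → X ← T → E — X:collider[open]; T:fork[open] ⇒ active
At least one path is unblocked, so d-separation fails.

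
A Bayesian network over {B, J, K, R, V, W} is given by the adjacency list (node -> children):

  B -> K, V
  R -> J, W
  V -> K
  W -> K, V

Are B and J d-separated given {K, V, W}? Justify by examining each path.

Enumerating the 4 paths from B to J and testing each for blocking by {K, V, W}:
Path 1: B → K ← W ← R → J
  W is a chain here and W is conditioned on, so the path is blocked at W.
Path 2: B → K ← V ← W ← R → J
  V is a chain here and V is conditioned on, so the path is blocked at V.
Path 3: B → V ← W ← R → J
  W is a chain here and W is conditioned on, so the path is blocked at W.
Path 4: B → V → K ← W ← R → J
  V is a chain here and V is conditioned on, so the path is blocked at V.
Since every path is blocked, d-separation holds.

Yes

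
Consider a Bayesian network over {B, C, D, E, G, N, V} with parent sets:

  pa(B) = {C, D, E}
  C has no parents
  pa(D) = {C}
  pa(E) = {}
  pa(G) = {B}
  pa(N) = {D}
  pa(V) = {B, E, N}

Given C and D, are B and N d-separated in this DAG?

Yes

We examine all 4 paths between B and N:
Path 1: B ← D → N
  D is a fork here and D is conditioned on, so the path is blocked at D.
Path 2: B ← C → D → N
  C is a fork here and C is conditioned on, so the path is blocked at C.
Path 3: B → V ← N
  V is a collider here and neither V nor any of its descendants is conditioned on, so the collider stays closed — the path is blocked at V.
Path 4: B ← E → V ← N
  V is a collider here and neither V nor any of its descendants is conditioned on, so the collider stays closed — the path is blocked at V.
Every path is blocked, so B and N are d-separated given {C, D}.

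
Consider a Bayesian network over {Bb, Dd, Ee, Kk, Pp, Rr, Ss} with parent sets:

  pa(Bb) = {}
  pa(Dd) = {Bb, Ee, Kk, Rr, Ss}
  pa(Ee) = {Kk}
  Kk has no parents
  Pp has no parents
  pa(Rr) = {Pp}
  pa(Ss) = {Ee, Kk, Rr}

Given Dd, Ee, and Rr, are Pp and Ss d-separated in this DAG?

Yes

Enumerating the 6 paths from Pp to Ss and testing each for blocking by {Dd, Ee, Rr}:
Path 1: Pp → Rr → Dd ← Kk → Ee → Ss
  Rr is a chain here and Rr is conditioned on, so the path is blocked at Rr.
Path 2: Pp → Rr → Dd ← Kk → Ss
  Rr is a chain here and Rr is conditioned on, so the path is blocked at Rr.
Path 3: Pp → Rr → Dd ← Ee ← Kk → Ss
  Rr is a chain here and Rr is conditioned on, so the path is blocked at Rr.
Path 4: Pp → Rr → Dd ← Ee → Ss
  Rr is a chain here and Rr is conditioned on, so the path is blocked at Rr.
Path 5: Pp → Rr → Dd ← Ss
  Rr is a chain here and Rr is conditioned on, so the path is blocked at Rr.
Path 6: Pp → Rr → Ss
  Rr is a chain here and Rr is conditioned on, so the path is blocked at Rr.
Since every path is blocked, d-separation holds.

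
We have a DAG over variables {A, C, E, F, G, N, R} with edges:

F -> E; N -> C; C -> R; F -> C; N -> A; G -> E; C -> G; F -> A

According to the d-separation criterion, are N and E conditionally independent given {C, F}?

Yes — N and E are d-separated given {C, F}.

Enumerating the 4 paths from N to E and testing each for blocking by {C, F}:
  1. N → C → G → E — C:chain[blocks]; G:chain[open] ⇒ blocked
  2. N → C ← F → E — C:collider[open]; F:fork[blocks] ⇒ blocked
  3. N → A ← F → C → G → E — A:collider[blocks]; F:fork[blocks]; C:chain[blocks]; G:chain[open] ⇒ blocked
  4. N → A ← F → E — A:collider[blocks]; F:fork[blocks] ⇒ blocked
All paths are blocked; N ⊥ E | {C, F} holds.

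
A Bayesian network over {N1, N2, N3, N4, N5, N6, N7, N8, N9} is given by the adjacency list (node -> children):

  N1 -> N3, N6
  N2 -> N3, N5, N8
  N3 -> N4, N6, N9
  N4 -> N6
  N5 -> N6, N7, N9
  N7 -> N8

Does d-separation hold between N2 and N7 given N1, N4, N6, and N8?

No

We examine all 6 paths between N2 and N7:
  1. N2 → N8 ← N7 — N8:collider[open] ⇒ active
  2. N2 → N3 → N6 ← N5 → N7 — N3:chain[open]; N6:collider[open]; N5:fork[open] ⇒ active
  3. N2 → N3 ← N1 → N6 ← N5 → N7 — N3:collider[open]; N1:fork[blocks]; N6:collider[open]; N5:fork[open] ⇒ blocked
  4. N2 → N3 → N4 → N6 ← N5 → N7 — N3:chain[open]; N4:chain[blocks]; N6:collider[open]; N5:fork[open] ⇒ blocked
  5. N2 → N3 → N9 ← N5 → N7 — N3:chain[open]; N9:collider[blocks]; N5:fork[open] ⇒ blocked
  6. N2 → N5 → N7 — N5:chain[open] ⇒ active
At least one path is unblocked, so d-separation fails.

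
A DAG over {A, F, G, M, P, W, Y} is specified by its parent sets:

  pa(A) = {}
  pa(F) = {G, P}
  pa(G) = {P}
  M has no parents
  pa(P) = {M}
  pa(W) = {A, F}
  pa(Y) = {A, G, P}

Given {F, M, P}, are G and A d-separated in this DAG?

There are 6 undirected paths between G and A; checking each against the conditioning set {F, M, P}:
  1. G → F ← P → Y ← A — F:collider[open]; P:fork[blocks]; Y:collider[blocks] ⇒ blocked
  2. G → F → W ← A — F:chain[blocks]; W:collider[blocks] ⇒ blocked
  3. G ← P → F → W ← A — P:fork[blocks]; F:chain[blocks]; W:collider[blocks] ⇒ blocked
  4. G ← P → Y ← A — P:fork[blocks]; Y:collider[blocks] ⇒ blocked
  5. G → Y ← P → F → W ← A — Y:collider[blocks]; P:fork[blocks]; F:chain[blocks]; W:collider[blocks] ⇒ blocked
  6. G → Y ← A — Y:collider[blocks] ⇒ blocked
Since every path is blocked, d-separation holds.

Yes — G and A are d-separated given {F, M, P}.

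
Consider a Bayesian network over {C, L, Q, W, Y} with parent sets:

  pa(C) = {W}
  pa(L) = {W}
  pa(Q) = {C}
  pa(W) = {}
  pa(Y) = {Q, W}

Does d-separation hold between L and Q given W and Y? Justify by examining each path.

2 paths connect L and Q; each must be blocked for d-separation to hold:
Path 1: L ← W → Y ← Q
  W is a fork here and W is conditioned on, so the path is blocked at W.
Path 2: L ← W → C → Q
  W is a fork here and W is conditioned on, so the path is blocked at W.
All paths are blocked; L ⊥ Q | {W, Y} holds.

Yes — L and Q are d-separated given {W, Y}.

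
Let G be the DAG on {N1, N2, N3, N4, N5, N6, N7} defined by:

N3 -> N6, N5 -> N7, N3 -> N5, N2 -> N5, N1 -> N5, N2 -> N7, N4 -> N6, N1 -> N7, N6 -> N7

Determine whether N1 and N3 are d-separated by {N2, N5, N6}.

6 paths connect N1 and N3; each must be blocked for d-separation to hold:
Path 1: N1 → N7 ← N6 ← N3
  N7 is a collider here and neither N7 nor any of its descendants is conditioned on, so the collider stays closed — the path is blocked at N7.
Path 2: N1 → N7 ← N2 → N5 ← N3
  N7 is a collider here and neither N7 nor any of its descendants is conditioned on, so the collider stays closed — the path is blocked at N7.
Path 3: N1 → N7 ← N5 ← N3
  N7 is a collider here and neither N7 nor any of its descendants is conditioned on, so the collider stays closed — the path is blocked at N7.
Path 4: N1 → N5 → N7 ← N6 ← N3
  N5 is a chain here and N5 is conditioned on, so the path is blocked at N5.
Path 5: N1 → N5 ← N3
  N5 is a collider and N5 is conditioned on, which opens it — no node blocks this path, so it is active.
Path 6: N1 → N5 ← N2 → N7 ← N6 ← N3
  N2 is a fork here and N2 is conditioned on, so the path is blocked at N2.
Because an active path exists, N1 and N3 are not d-separated.

No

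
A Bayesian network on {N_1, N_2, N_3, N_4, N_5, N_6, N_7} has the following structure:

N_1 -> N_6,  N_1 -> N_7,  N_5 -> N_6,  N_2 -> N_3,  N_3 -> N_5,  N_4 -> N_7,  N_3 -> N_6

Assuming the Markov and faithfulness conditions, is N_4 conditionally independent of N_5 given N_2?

Yes

We examine all 2 paths between N_4 and N_5:
Path 1: N_4 → N_7 ← N_1 → N_6 ← N_5
  N_7 is a collider here and neither N_7 nor any of its descendants is conditioned on, so the collider stays closed — the path is blocked at N_7.
Path 2: N_4 → N_7 ← N_1 → N_6 ← N_3 → N_5
  N_7 is a collider here and neither N_7 nor any of its descendants is conditioned on, so the collider stays closed — the path is blocked at N_7.
Since every path is blocked, d-separation holds.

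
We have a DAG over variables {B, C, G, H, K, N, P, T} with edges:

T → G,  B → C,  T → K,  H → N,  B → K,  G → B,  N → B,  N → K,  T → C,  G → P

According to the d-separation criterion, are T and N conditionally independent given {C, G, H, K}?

No

6 paths connect T and N; each must be blocked for d-separation to hold:
Path 1: T → C ← B ← N
  C is a collider and C is conditioned on, which opens it; B is a chain and B is not conditioned on — no node blocks this path, so it is active.
Path 2: T → C ← B → K ← N
  C is a collider and C is conditioned on, which opens it; B is a fork and B is not conditioned on; K is a collider and K is conditioned on, which opens it — no node blocks this path, so it is active.
Path 3: T → K ← N
  K is a collider and K is conditioned on, which opens it — no node blocks this path, so it is active.
Path 4: T → K ← B ← N
  K is a collider and K is conditioned on, which opens it; B is a chain and B is not conditioned on — no node blocks this path, so it is active.
Path 5: T → G → B ← N
  G is a chain here and G is conditioned on, so the path is blocked at G.
Path 6: T → G → B → K ← N
  G is a chain here and G is conditioned on, so the path is blocked at G.
Since the path T → C ← B ← N is active, T and N are not d-separated given {C, G, H, K}.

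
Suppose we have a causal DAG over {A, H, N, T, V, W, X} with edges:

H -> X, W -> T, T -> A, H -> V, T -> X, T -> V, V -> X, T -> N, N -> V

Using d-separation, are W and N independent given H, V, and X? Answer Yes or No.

No

There are 4 undirected paths between W and N; checking each against the conditioning set {H, V, X}:
  1. W → T → V ← N — T:chain[open]; V:collider[open] ⇒ active
  2. W → T → X ← V ← N — T:chain[open]; X:collider[open]; V:chain[blocks] ⇒ blocked
  3. W → T → X ← H → V ← N — T:chain[open]; X:collider[open]; H:fork[blocks]; V:collider[open] ⇒ blocked
  4. W → T → N — T:chain[open] ⇒ active
Because an active path exists, W and N are not d-separated.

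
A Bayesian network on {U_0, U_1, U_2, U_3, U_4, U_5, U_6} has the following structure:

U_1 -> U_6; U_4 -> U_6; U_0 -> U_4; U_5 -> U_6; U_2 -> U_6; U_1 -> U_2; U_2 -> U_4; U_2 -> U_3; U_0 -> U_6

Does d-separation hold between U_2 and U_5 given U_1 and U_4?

We examine all 4 paths between U_2 and U_5:
  1. U_2 → U_6 ← U_5 — U_6:collider[blocks] ⇒ blocked
  2. U_2 ← U_1 → U_6 ← U_5 — U_1:fork[blocks]; U_6:collider[blocks] ⇒ blocked
  3. U_2 → U_4 → U_6 ← U_5 — U_4:chain[blocks]; U_6:collider[blocks] ⇒ blocked
  4. U_2 → U_4 ← U_0 → U_6 ← U_5 — U_4:collider[open]; U_0:fork[open]; U_6:collider[blocks] ⇒ blocked
All paths are blocked; U_2 ⊥ U_5 | {U_1, U_4} holds.

Yes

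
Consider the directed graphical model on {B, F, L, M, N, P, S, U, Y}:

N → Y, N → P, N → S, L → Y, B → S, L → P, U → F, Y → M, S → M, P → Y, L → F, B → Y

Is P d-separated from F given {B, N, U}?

No — P and F are not d-separated given {B, N, U}.

There are 5 undirected paths between P and F; checking each against the conditioning set {B, N, U}:
  1. P ← N → S ← B → Y ← L → F — N:fork[blocks]; S:collider[blocks]; B:fork[blocks]; Y:collider[blocks]; L:fork[open] ⇒ blocked
  2. P ← N → S → M ← Y ← L → F — N:fork[blocks]; S:chain[open]; M:collider[blocks]; Y:chain[open]; L:fork[open] ⇒ blocked
  3. P ← N → Y ← L → F — N:fork[blocks]; Y:collider[blocks]; L:fork[open] ⇒ blocked
  4. P → Y ← L → F — Y:collider[blocks]; L:fork[open] ⇒ blocked
  5. P ← L → F — L:fork[open] ⇒ active
Since the path P ← L → F is active, P and F are not d-separated given {B, N, U}.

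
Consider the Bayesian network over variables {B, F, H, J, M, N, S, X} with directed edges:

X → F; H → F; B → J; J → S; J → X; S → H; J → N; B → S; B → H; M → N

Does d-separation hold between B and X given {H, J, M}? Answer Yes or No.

Yes

Enumerating the 6 paths from B to X and testing each for blocking by {H, J, M}:
  1. B → J → X — J:chain[blocks] ⇒ blocked
  2. B → J → S → H → F ← X — J:chain[blocks]; S:chain[open]; H:chain[blocks]; F:collider[blocks] ⇒ blocked
  3. B → S ← J → X — S:collider[open]; J:fork[blocks] ⇒ blocked
  4. B → S → H → F ← X — S:chain[open]; H:chain[blocks]; F:collider[blocks] ⇒ blocked
  5. B → H → F ← X — H:chain[blocks]; F:collider[blocks] ⇒ blocked
  6. B → H ← S ← J → X — H:collider[open]; S:chain[open]; J:fork[blocks] ⇒ blocked
Every path is blocked, so B and X are d-separated given {H, J, M}.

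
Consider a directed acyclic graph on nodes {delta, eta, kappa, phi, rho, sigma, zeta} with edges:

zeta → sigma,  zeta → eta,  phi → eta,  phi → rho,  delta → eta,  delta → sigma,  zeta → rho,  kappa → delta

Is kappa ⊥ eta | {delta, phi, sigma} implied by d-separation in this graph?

There are 3 undirected paths between kappa and eta; checking each against the conditioning set {delta, phi, sigma}:
Path 1: kappa → delta → sigma ← zeta → rho ← phi → eta
  delta is a chain here and delta is conditioned on, so the path is blocked at delta.
Path 2: kappa → delta → sigma ← zeta → eta
  delta is a chain here and delta is conditioned on, so the path is blocked at delta.
Path 3: kappa → delta → eta
  delta is a chain here and delta is conditioned on, so the path is blocked at delta.
Every path is blocked, so kappa and eta are d-separated given {delta, phi, sigma}.

Yes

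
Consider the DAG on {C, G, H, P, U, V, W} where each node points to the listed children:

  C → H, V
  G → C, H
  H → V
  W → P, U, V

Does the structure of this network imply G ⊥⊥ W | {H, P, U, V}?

Enumerating the 4 paths from G to W and testing each for blocking by {H, P, U, V}:
  1. G → H → V ← W — H:chain[blocks]; V:collider[open] ⇒ blocked
  2. G → H ← C → V ← W — H:collider[open]; C:fork[open]; V:collider[open] ⇒ active
  3. G → C → H → V ← W — C:chain[open]; H:chain[blocks]; V:collider[open] ⇒ blocked
  4. G → C → V ← W — C:chain[open]; V:collider[open] ⇒ active
Since the path G → H ← C → V ← W is active, G and W are not d-separated given {H, P, U, V}.

No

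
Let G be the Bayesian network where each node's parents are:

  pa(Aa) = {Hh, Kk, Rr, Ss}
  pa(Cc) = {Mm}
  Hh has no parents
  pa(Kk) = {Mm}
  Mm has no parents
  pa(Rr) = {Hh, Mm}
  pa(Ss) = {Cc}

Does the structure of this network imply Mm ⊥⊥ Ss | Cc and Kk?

Yes

Enumerating the 4 paths from Mm to Ss and testing each for blocking by {Cc, Kk}:
Path 1: Mm → Rr → Aa ← Ss
  Aa is a collider here and neither Aa nor any of its descendants is conditioned on, so the collider stays closed — the path is blocked at Aa.
Path 2: Mm → Rr ← Hh → Aa ← Ss
  Rr is a collider here and neither Rr nor any of its descendants is conditioned on, so the collider stays closed — the path is blocked at Rr.
Path 3: Mm → Kk → Aa ← Ss
  Kk is a chain here and Kk is conditioned on, so the path is blocked at Kk.
Path 4: Mm → Cc → Ss
  Cc is a chain here and Cc is conditioned on, so the path is blocked at Cc.
Since every path is blocked, d-separation holds.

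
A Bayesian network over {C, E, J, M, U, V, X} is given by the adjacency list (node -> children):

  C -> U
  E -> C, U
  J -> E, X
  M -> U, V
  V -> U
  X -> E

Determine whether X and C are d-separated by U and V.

No

We examine all 4 paths between X and C:
Path 1: X → E → U ← C
  E is a chain and E is not conditioned on; U is a collider and U is conditioned on, which opens it — no node blocks this path, so it is active.
Path 2: X → E → C
  E is a chain and E is not conditioned on — no node blocks this path, so it is active.
Path 3: X ← J → E → U ← C
  J is a fork and J is not conditioned on; E is a chain and E is not conditioned on; U is a collider and U is conditioned on, which opens it — no node blocks this path, so it is active.
Path 4: X ← J → E → C
  J is a fork and J is not conditioned on; E is a chain and E is not conditioned on — no node blocks this path, so it is active.
Since the path X → E → U ← C is active, X and C are not d-separated given {U, V}.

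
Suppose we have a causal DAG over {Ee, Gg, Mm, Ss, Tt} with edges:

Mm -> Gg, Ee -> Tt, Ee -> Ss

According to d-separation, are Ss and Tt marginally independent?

The only undirected path from Ss to Tt is:
Path 1: Ss ← Ee → Tt
  Ee is a fork and Ee is not conditioned on — no node blocks this path, so it is active.
At least one path is unblocked, so d-separation fails.

No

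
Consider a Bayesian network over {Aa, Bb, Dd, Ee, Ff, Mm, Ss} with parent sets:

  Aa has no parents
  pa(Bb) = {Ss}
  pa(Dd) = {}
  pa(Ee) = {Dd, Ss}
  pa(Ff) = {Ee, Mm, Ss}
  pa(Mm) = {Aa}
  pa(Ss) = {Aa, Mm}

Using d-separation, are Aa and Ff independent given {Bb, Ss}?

6 paths connect Aa and Ff; each must be blocked for d-separation to hold:
Path 1: Aa → Mm → Ss → Ee → Ff
  Ss is a chain here and Ss is conditioned on, so the path is blocked at Ss.
Path 2: Aa → Mm → Ss → Ff
  Ss is a chain here and Ss is conditioned on, so the path is blocked at Ss.
Path 3: Aa → Mm → Ff
  Mm is a chain and Mm is not conditioned on — no node blocks this path, so it is active.
Path 4: Aa → Ss ← Mm → Ff
  Ss is a collider and Ss is conditioned on, which opens it; Mm is a fork and Mm is not conditioned on — no node blocks this path, so it is active.
Path 5: Aa → Ss → Ee → Ff
  Ss is a chain here and Ss is conditioned on, so the path is blocked at Ss.
Path 6: Aa → Ss → Ff
  Ss is a chain here and Ss is conditioned on, so the path is blocked at Ss.
At least one path is unblocked, so d-separation fails.

No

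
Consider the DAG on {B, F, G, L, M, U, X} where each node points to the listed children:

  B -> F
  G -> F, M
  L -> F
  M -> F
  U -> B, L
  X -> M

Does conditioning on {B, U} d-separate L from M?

Yes

We examine all 4 paths between L and M:
Path 1: L → F ← G → M
  F is a collider here and neither F nor any of its descendants is conditioned on, so the collider stays closed — the path is blocked at F.
Path 2: L → F ← M
  F is a collider here and neither F nor any of its descendants is conditioned on, so the collider stays closed — the path is blocked at F.
Path 3: L ← U → B → F ← G → M
  U is a fork here and U is conditioned on, so the path is blocked at U.
Path 4: L ← U → B → F ← M
  U is a fork here and U is conditioned on, so the path is blocked at U.
Every path is blocked, so L and M are d-separated given {B, U}.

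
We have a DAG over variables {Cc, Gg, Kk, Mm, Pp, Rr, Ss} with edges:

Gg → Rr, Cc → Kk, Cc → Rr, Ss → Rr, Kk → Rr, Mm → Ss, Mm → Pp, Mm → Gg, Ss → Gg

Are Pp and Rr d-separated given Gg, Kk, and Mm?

4 paths connect Pp and Rr; each must be blocked for d-separation to hold:
  1. Pp ← Mm → Gg ← Ss → Rr — Mm:fork[blocks]; Gg:collider[open]; Ss:fork[open] ⇒ blocked
  2. Pp ← Mm → Gg → Rr — Mm:fork[blocks]; Gg:chain[blocks] ⇒ blocked
  3. Pp ← Mm → Ss → Gg → Rr — Mm:fork[blocks]; Ss:chain[open]; Gg:chain[blocks] ⇒ blocked
  4. Pp ← Mm → Ss → Rr — Mm:fork[blocks]; Ss:chain[open] ⇒ blocked
All paths are blocked; Pp ⊥ Rr | {Gg, Kk, Mm} holds.

Yes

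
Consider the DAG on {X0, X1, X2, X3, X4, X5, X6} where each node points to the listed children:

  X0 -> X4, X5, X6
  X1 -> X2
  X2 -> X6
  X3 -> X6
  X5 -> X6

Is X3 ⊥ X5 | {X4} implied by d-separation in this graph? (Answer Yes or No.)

Yes — X3 and X5 are d-separated given {X4}.

Enumerating the 2 paths from X3 to X5 and testing each for blocking by {X4}:
Path 1: X3 → X6 ← X5
  X6 is a collider here and neither X6 nor any of its descendants is conditioned on, so the collider stays closed — the path is blocked at X6.
Path 2: X3 → X6 ← X0 → X5
  X6 is a collider here and neither X6 nor any of its descendants is conditioned on, so the collider stays closed — the path is blocked at X6.
Since every path is blocked, d-separation holds.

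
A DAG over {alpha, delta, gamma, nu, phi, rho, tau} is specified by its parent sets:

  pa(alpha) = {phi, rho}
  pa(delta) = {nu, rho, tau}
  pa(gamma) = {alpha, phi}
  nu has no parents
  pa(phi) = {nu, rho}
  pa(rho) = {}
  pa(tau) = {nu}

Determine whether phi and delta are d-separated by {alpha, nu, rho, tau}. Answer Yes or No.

Yes

Enumerating the 5 paths from phi to delta and testing each for blocking by {alpha, nu, rho, tau}:
  1. phi ← nu → tau → delta — nu:fork[blocks]; tau:chain[blocks] ⇒ blocked
  2. phi ← nu → delta — nu:fork[blocks] ⇒ blocked
  3. phi → gamma ← alpha ← rho → delta — gamma:collider[blocks]; alpha:chain[blocks]; rho:fork[blocks] ⇒ blocked
  4. phi ← rho → delta — rho:fork[blocks] ⇒ blocked
  5. phi → alpha ← rho → delta — alpha:collider[open]; rho:fork[blocks] ⇒ blocked
Every path is blocked, so phi and delta are d-separated given {alpha, nu, rho, tau}.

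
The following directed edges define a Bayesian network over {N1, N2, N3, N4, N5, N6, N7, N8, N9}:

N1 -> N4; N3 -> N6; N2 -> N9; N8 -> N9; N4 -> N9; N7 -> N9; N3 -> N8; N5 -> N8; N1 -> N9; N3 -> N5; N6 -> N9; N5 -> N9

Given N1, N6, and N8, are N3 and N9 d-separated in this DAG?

There are 5 undirected paths between N3 and N9; checking each against the conditioning set {N1, N6, N8}:
  1. N3 → N5 → N9 — N5:chain[open] ⇒ active
  2. N3 → N5 → N8 → N9 — N5:chain[open]; N8:chain[blocks] ⇒ blocked
  3. N3 → N8 ← N5 → N9 — N8:collider[open]; N5:fork[open] ⇒ active
  4. N3 → N8 → N9 — N8:chain[blocks] ⇒ blocked
  5. N3 → N6 → N9 — N6:chain[blocks] ⇒ blocked
Because an active path exists, N3 and N9 are not d-separated.

No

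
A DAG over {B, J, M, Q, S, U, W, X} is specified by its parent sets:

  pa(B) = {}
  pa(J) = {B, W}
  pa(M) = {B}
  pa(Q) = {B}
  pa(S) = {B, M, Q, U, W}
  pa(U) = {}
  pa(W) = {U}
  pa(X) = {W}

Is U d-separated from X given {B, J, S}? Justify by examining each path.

No — U and X are not d-separated given {B, J, S}.

5 paths connect U and X; each must be blocked for d-separation to hold:
  1. U → S ← B → J ← W → X — S:collider[open]; B:fork[blocks]; J:collider[open]; W:fork[open] ⇒ blocked
  2. U → S ← W → X — S:collider[open]; W:fork[open] ⇒ active
  3. U → S ← Q ← B → J ← W → X — S:collider[open]; Q:chain[open]; B:fork[blocks]; J:collider[open]; W:fork[open] ⇒ blocked
  4. U → S ← M ← B → J ← W → X — S:collider[open]; M:chain[open]; B:fork[blocks]; J:collider[open]; W:fork[open] ⇒ blocked
  5. U → W → X — W:chain[open] ⇒ active
At least one path is unblocked, so d-separation fails.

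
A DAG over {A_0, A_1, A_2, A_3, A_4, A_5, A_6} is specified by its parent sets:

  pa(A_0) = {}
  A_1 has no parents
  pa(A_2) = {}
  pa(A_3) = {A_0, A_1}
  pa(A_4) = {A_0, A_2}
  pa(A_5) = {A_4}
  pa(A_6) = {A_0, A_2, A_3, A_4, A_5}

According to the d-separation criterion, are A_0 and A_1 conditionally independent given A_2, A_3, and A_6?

No

Enumerating the 5 paths from A_0 to A_1 and testing each for blocking by {A_2, A_3, A_6}:
  1. A_0 → A_6 ← A_3 ← A_1 — A_6:collider[open]; A_3:chain[blocks] ⇒ blocked
  2. A_0 → A_4 → A_6 ← A_3 ← A_1 — A_4:chain[open]; A_6:collider[open]; A_3:chain[blocks] ⇒ blocked
  3. A_0 → A_4 ← A_2 → A_6 ← A_3 ← A_1 — A_4:collider[open]; A_2:fork[blocks]; A_6:collider[open]; A_3:chain[blocks] ⇒ blocked
  4. A_0 → A_4 → A_5 → A_6 ← A_3 ← A_1 — A_4:chain[open]; A_5:chain[open]; A_6:collider[open]; A_3:chain[blocks] ⇒ blocked
  5. A_0 → A_3 ← A_1 — A_3:collider[open] ⇒ active
At least one path is unblocked, so d-separation fails.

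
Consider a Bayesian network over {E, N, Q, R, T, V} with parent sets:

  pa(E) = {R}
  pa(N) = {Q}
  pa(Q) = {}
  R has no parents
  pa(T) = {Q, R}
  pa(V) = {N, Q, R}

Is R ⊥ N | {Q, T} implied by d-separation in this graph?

Yes

Enumerating the 4 paths from R to N and testing each for blocking by {Q, T}:
Path 1: R → V ← N
  V is a collider here and neither V nor any of its descendants is conditioned on, so the collider stays closed — the path is blocked at V.
Path 2: R → V ← Q → N
  V is a collider here and neither V nor any of its descendants is conditioned on, so the collider stays closed — the path is blocked at V.
Path 3: R → T ← Q → V ← N
  Q is a fork here and Q is conditioned on, so the path is blocked at Q.
Path 4: R → T ← Q → N
  Q is a fork here and Q is conditioned on, so the path is blocked at Q.
All paths are blocked; R ⊥ N | {Q, T} holds.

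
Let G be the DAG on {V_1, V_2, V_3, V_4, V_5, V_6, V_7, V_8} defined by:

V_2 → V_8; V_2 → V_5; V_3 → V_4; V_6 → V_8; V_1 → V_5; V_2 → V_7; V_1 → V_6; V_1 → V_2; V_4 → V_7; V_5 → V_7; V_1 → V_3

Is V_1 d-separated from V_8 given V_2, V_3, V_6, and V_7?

Yes

There are 6 undirected paths between V_1 and V_8; checking each against the conditioning set {V_2, V_3, V_6, V_7}:
Path 1: V_1 → V_3 → V_4 → V_7 ← V_5 ← V_2 → V_8
  V_3 is a chain here and V_3 is conditioned on, so the path is blocked at V_3.
Path 2: V_1 → V_3 → V_4 → V_7 ← V_2 → V_8
  V_3 is a chain here and V_3 is conditioned on, so the path is blocked at V_3.
Path 3: V_1 → V_5 → V_7 ← V_2 → V_8
  V_2 is a fork here and V_2 is conditioned on, so the path is blocked at V_2.
Path 4: V_1 → V_5 ← V_2 → V_8
  V_2 is a fork here and V_2 is conditioned on, so the path is blocked at V_2.
Path 5: V_1 → V_2 → V_8
  V_2 is a chain here and V_2 is conditioned on, so the path is blocked at V_2.
Path 6: V_1 → V_6 → V_8
  V_6 is a chain here and V_6 is conditioned on, so the path is blocked at V_6.
All paths are blocked; V_1 ⊥ V_8 | {V_2, V_3, V_6, V_7} holds.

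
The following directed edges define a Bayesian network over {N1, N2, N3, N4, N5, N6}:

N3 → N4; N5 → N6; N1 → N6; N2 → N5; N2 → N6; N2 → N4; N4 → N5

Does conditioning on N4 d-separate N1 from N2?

Yes

There are 3 undirected paths between N1 and N2; checking each against the conditioning set {N4}:
  1. N1 → N6 ← N5 ← N4 ← N2 — N6:collider[blocks]; N5:chain[open]; N4:chain[blocks] ⇒ blocked
  2. N1 → N6 ← N5 ← N2 — N6:collider[blocks]; N5:chain[open] ⇒ blocked
  3. N1 → N6 ← N2 — N6:collider[blocks] ⇒ blocked
All paths are blocked; N1 ⊥ N2 | {N4} holds.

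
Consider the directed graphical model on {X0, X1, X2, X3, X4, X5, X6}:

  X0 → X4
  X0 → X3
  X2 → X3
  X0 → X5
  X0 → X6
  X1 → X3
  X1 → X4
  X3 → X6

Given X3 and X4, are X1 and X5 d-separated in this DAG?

No

We examine all 3 paths between X1 and X5:
Path 1: X1 → X3 → X6 ← X0 → X5
  X3 is a chain here and X3 is conditioned on, so the path is blocked at X3.
Path 2: X1 → X3 ← X0 → X5
  X3 is a collider and X3 is conditioned on, which opens it; X0 is a fork and X0 is not conditioned on — no node blocks this path, so it is active.
Path 3: X1 → X4 ← X0 → X5
  X4 is a collider and X4 is conditioned on, which opens it; X0 is a fork and X0 is not conditioned on — no node blocks this path, so it is active.
At least one path is unblocked, so d-separation fails.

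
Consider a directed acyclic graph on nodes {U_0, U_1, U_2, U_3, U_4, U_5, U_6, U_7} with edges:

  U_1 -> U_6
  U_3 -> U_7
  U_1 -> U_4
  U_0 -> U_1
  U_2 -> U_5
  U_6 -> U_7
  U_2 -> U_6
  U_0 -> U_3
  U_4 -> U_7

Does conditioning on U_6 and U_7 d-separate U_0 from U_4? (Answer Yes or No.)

No

We examine all 4 paths between U_0 and U_4:
Path 1: U_0 → U_1 → U_6 → U_7 ← U_4
  U_6 is a chain here and U_6 is conditioned on, so the path is blocked at U_6.
Path 2: U_0 → U_1 → U_4
  U_1 is a chain and U_1 is not conditioned on — no node blocks this path, so it is active.
Path 3: U_0 → U_3 → U_7 ← U_6 ← U_1 → U_4
  U_6 is a chain here and U_6 is conditioned on, so the path is blocked at U_6.
Path 4: U_0 → U_3 → U_7 ← U_4
  U_3 is a chain and U_3 is not conditioned on; U_7 is a collider and U_7 is conditioned on, which opens it — no node blocks this path, so it is active.
Since the path U_0 → U_1 → U_4 is active, U_0 and U_4 are not d-separated given {U_6, U_7}.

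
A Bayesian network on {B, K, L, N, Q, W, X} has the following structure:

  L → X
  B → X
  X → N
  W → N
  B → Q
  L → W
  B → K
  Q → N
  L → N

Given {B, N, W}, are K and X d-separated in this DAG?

Yes

We examine all 4 paths between K and X:
  1. K ← B → X — B:fork[blocks] ⇒ blocked
  2. K ← B → Q → N ← X — B:fork[blocks]; Q:chain[open]; N:collider[open] ⇒ blocked
  3. K ← B → Q → N ← W ← L → X — B:fork[blocks]; Q:chain[open]; N:collider[open]; W:chain[blocks]; L:fork[open] ⇒ blocked
  4. K ← B → Q → N ← L → X — B:fork[blocks]; Q:chain[open]; N:collider[open]; L:fork[open] ⇒ blocked
Since every path is blocked, d-separation holds.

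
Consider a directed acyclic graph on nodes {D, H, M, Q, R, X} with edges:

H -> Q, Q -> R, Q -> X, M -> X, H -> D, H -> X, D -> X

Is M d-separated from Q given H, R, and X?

There are 3 undirected paths between M and Q; checking each against the conditioning set {H, R, X}:
  1. M → X ← D ← H → Q — X:collider[open]; D:chain[open]; H:fork[blocks] ⇒ blocked
  2. M → X ← Q — X:collider[open] ⇒ active
  3. M → X ← H → Q — X:collider[open]; H:fork[blocks] ⇒ blocked
Because an active path exists, M and Q are not d-separated.

No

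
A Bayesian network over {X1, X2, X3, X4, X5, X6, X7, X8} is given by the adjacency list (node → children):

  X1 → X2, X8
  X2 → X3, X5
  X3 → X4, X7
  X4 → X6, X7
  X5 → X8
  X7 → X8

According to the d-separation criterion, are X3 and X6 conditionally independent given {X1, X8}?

No

We examine all 4 paths between X3 and X6:
  1. X3 → X7 ← X4 → X6 — X7:collider[open]; X4:fork[open] ⇒ active
  2. X3 → X4 → X6 — X4:chain[open] ⇒ active
  3. X3 ← X2 → X5 → X8 ← X7 ← X4 → X6 — X2:fork[open]; X5:chain[open]; X8:collider[open]; X7:chain[open]; X4:fork[open] ⇒ active
  4. X3 ← X2 ← X1 → X8 ← X7 ← X4 → X6 — X2:chain[open]; X1:fork[blocks]; X8:collider[open]; X7:chain[open]; X4:fork[open] ⇒ blocked
Because an active path exists, X3 and X6 are not d-separated.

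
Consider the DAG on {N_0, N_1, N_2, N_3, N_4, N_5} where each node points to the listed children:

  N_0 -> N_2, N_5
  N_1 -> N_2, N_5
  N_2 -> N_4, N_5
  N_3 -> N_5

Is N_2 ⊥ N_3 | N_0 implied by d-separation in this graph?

Yes — N_2 and N_3 are d-separated given {N_0}.

Enumerating the 3 paths from N_2 to N_3 and testing each for blocking by {N_0}:
  1. N_2 ← N_1 → N_5 ← N_3 — N_1:fork[open]; N_5:collider[blocks] ⇒ blocked
  2. N_2 ← N_0 → N_5 ← N_3 — N_0:fork[blocks]; N_5:collider[blocks] ⇒ blocked
  3. N_2 → N_5 ← N_3 — N_5:collider[blocks] ⇒ blocked
Every path is blocked, so N_2 and N_3 are d-separated given {N_0}.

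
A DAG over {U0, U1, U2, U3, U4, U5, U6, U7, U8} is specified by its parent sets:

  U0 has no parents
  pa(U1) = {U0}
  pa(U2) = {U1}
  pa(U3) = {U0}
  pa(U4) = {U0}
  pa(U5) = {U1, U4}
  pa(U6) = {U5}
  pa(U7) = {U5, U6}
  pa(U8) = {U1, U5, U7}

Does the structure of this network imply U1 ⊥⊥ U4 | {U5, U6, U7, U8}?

No

There are 5 undirected paths between U1 and U4; checking each against the conditioning set {U5, U6, U7, U8}:
Path 1: U1 ← U0 → U4
  U0 is a fork and U0 is not conditioned on — no node blocks this path, so it is active.
Path 2: U1 → U8 ← U7 ← U6 ← U5 ← U4
  U7 is a chain here and U7 is conditioned on, so the path is blocked at U7.
Path 3: U1 → U8 ← U7 ← U5 ← U4
  U7 is a chain here and U7 is conditioned on, so the path is blocked at U7.
Path 4: U1 → U8 ← U5 ← U4
  U5 is a chain here and U5 is conditioned on, so the path is blocked at U5.
Path 5: U1 → U5 ← U4
  U5 is a collider and U5 is conditioned on, which opens it — no node blocks this path, so it is active.
Because an active path exists, U1 and U4 are not d-separated.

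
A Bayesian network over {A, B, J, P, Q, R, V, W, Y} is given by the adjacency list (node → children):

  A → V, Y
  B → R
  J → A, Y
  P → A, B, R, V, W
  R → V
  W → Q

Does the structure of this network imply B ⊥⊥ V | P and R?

We examine all 6 paths between B and V:
Path 1: B → R → V
  R is a chain here and R is conditioned on, so the path is blocked at R.
Path 2: B → R ← P → V
  P is a fork here and P is conditioned on, so the path is blocked at P.
Path 3: B → R ← P → A → V
  P is a fork here and P is conditioned on, so the path is blocked at P.
Path 4: B ← P → V
  P is a fork here and P is conditioned on, so the path is blocked at P.
Path 5: B ← P → R → V
  P is a fork here and P is conditioned on, so the path is blocked at P.
Path 6: B ← P → A → V
  P is a fork here and P is conditioned on, so the path is blocked at P.
Since every path is blocked, d-separation holds.

Yes — B and V are d-separated given {P, R}.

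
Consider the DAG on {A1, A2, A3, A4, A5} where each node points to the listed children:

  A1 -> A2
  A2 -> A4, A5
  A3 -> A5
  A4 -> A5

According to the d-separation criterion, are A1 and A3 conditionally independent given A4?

Yes

There are 2 undirected paths between A1 and A3; checking each against the conditioning set {A4}:
Path 1: A1 → A2 → A4 → A5 ← A3
  A4 is a chain here and A4 is conditioned on, so the path is blocked at A4.
Path 2: A1 → A2 → A5 ← A3
  A5 is a collider here and neither A5 nor any of its descendants is conditioned on, so the collider stays closed — the path is blocked at A5.
Since every path is blocked, d-separation holds.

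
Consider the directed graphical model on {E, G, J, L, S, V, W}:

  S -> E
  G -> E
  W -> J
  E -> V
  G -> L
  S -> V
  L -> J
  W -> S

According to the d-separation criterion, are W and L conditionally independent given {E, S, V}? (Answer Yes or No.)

Yes

There are 3 undirected paths between W and L; checking each against the conditioning set {E, S, V}:
Path 1: W → J ← L
  J is a collider here and neither J nor any of its descendants is conditioned on, so the collider stays closed — the path is blocked at J.
Path 2: W → S → V ← E ← G → L
  S is a chain here and S is conditioned on, so the path is blocked at S.
Path 3: W → S → E ← G → L
  S is a chain here and S is conditioned on, so the path is blocked at S.
Since every path is blocked, d-separation holds.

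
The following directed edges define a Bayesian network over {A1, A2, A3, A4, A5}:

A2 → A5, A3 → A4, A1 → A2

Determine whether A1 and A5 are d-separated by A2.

Yes

There is one path between A1 and A5:
  1. A1 → A2 → A5 — A2:chain[blocks] ⇒ blocked
All paths are blocked; A1 ⊥ A5 | {A2} holds.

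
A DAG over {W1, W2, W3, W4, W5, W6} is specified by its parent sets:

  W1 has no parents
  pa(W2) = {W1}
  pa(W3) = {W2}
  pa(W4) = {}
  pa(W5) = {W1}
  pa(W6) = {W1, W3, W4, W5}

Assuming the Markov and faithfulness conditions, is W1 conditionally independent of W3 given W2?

Yes

We examine all 3 paths between W1 and W3:
Path 1: W1 → W2 → W3
  W2 is a chain here and W2 is conditioned on, so the path is blocked at W2.
Path 2: W1 → W6 ← W3
  W6 is a collider here and neither W6 nor any of its descendants is conditioned on, so the collider stays closed — the path is blocked at W6.
Path 3: W1 → W5 → W6 ← W3
  W6 is a collider here and neither W6 nor any of its descendants is conditioned on, so the collider stays closed — the path is blocked at W6.
Since every path is blocked, d-separation holds.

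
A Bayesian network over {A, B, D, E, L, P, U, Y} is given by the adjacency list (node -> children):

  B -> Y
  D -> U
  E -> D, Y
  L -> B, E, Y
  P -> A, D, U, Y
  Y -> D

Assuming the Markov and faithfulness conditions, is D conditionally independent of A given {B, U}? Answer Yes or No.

There are 6 undirected paths between D and A; checking each against the conditioning set {B, U}:
  1. D → U ← P → A — U:collider[open]; P:fork[open] ⇒ active
  2. D ← E ← L → B → Y ← P → A — E:chain[open]; L:fork[open]; B:chain[blocks]; Y:collider[open]; P:fork[open] ⇒ blocked
  3. D ← E ← L → Y ← P → A — E:chain[open]; L:fork[open]; Y:collider[open]; P:fork[open] ⇒ active
  4. D ← E → Y ← P → A — E:fork[open]; Y:collider[open]; P:fork[open] ⇒ active
  5. D ← P → A — P:fork[open] ⇒ active
  6. D ← Y ← P → A — Y:chain[open]; P:fork[open] ⇒ active
Since the path D → U ← P → A is active, D and A are not d-separated given {B, U}.

No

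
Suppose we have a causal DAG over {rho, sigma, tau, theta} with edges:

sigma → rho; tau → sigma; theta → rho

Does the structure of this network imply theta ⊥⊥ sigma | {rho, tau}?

The only undirected path from theta to sigma is:
  1. theta → rho ← sigma — rho:collider[open] ⇒ active
At least one path is unblocked, so d-separation fails.

No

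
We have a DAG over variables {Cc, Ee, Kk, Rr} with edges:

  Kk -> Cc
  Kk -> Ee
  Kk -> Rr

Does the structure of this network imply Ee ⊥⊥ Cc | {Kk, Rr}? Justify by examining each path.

There is one path between Ee and Cc:
Path 1: Ee ← Kk → Cc
  Kk is a fork here and Kk is conditioned on, so the path is blocked at Kk.
All paths are blocked; Ee ⊥ Cc | {Kk, Rr} holds.

Yes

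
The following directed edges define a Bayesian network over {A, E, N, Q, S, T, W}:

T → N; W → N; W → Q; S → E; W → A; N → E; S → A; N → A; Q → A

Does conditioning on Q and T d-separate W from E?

No

There are 6 undirected paths between W and E; checking each against the conditioning set {Q, T}:
  1. W → N → E — N:chain[open] ⇒ active
  2. W → N → A ← S → E — N:chain[open]; A:collider[blocks]; S:fork[open] ⇒ blocked
  3. W → Q → A ← N → E — Q:chain[blocks]; A:collider[blocks]; N:fork[open] ⇒ blocked
  4. W → Q → A ← S → E — Q:chain[blocks]; A:collider[blocks]; S:fork[open] ⇒ blocked
  5. W → A ← N → E — A:collider[blocks]; N:fork[open] ⇒ blocked
  6. W → A ← S → E — A:collider[blocks]; S:fork[open] ⇒ blocked
Since the path W → N → E is active, W and E are not d-separated given {Q, T}.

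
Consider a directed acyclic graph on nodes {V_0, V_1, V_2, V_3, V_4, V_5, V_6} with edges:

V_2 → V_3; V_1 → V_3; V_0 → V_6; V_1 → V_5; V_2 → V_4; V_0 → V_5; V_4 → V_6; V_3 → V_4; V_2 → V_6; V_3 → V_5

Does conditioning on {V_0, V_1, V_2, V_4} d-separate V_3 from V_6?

We examine all 6 paths between V_3 and V_6:
Path 1: V_3 → V_4 → V_6
  V_4 is a chain here and V_4 is conditioned on, so the path is blocked at V_4.
Path 2: V_3 → V_4 ← V_2 → V_6
  V_2 is a fork here and V_2 is conditioned on, so the path is blocked at V_2.
Path 3: V_3 ← V_1 → V_5 ← V_0 → V_6
  V_1 is a fork here and V_1 is conditioned on, so the path is blocked at V_1.
Path 4: V_3 → V_5 ← V_0 → V_6
  V_5 is a collider here and neither V_5 nor any of its descendants is conditioned on, so the collider stays closed — the path is blocked at V_5.
Path 5: V_3 ← V_2 → V_4 → V_6
  V_2 is a fork here and V_2 is conditioned on, so the path is blocked at V_2.
Path 6: V_3 ← V_2 → V_6
  V_2 is a fork here and V_2 is conditioned on, so the path is blocked at V_2.
Since every path is blocked, d-separation holds.

Yes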